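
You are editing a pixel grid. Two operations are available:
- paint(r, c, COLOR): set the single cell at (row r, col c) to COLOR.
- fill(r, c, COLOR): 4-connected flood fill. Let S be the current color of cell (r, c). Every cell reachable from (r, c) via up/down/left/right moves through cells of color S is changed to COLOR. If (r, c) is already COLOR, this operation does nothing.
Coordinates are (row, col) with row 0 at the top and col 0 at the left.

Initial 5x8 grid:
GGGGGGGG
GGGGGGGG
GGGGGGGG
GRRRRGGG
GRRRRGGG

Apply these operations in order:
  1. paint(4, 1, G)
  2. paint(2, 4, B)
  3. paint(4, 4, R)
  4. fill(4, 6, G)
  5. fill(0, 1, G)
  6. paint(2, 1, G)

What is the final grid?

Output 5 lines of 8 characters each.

Answer: GGGGGGGG
GGGGGGGG
GGGGBGGG
GRRRRGGG
GGRRRGGG

Derivation:
After op 1 paint(4,1,G):
GGGGGGGG
GGGGGGGG
GGGGGGGG
GRRRRGGG
GGRRRGGG
After op 2 paint(2,4,B):
GGGGGGGG
GGGGGGGG
GGGGBGGG
GRRRRGGG
GGRRRGGG
After op 3 paint(4,4,R):
GGGGGGGG
GGGGGGGG
GGGGBGGG
GRRRRGGG
GGRRRGGG
After op 4 fill(4,6,G) [0 cells changed]:
GGGGGGGG
GGGGGGGG
GGGGBGGG
GRRRRGGG
GGRRRGGG
After op 5 fill(0,1,G) [0 cells changed]:
GGGGGGGG
GGGGGGGG
GGGGBGGG
GRRRRGGG
GGRRRGGG
After op 6 paint(2,1,G):
GGGGGGGG
GGGGGGGG
GGGGBGGG
GRRRRGGG
GGRRRGGG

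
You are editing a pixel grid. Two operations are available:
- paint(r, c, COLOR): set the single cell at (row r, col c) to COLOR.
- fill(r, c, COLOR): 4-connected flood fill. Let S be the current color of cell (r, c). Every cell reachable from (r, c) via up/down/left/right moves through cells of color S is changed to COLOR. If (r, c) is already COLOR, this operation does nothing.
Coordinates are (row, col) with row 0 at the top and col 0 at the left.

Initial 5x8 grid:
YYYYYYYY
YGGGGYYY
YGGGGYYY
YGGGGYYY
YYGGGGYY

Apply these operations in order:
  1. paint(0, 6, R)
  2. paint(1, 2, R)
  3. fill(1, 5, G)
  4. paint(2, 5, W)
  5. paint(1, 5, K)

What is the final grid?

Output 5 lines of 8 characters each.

Answer: GGGGGGRG
GGRGGKGG
GGGGGWGG
GGGGGGGG
GGGGGGGG

Derivation:
After op 1 paint(0,6,R):
YYYYYYRY
YGGGGYYY
YGGGGYYY
YGGGGYYY
YYGGGGYY
After op 2 paint(1,2,R):
YYYYYYRY
YGRGGYYY
YGGGGYYY
YGGGGYYY
YYGGGGYY
After op 3 fill(1,5,G) [23 cells changed]:
GGGGGGRG
GGRGGGGG
GGGGGGGG
GGGGGGGG
GGGGGGGG
After op 4 paint(2,5,W):
GGGGGGRG
GGRGGGGG
GGGGGWGG
GGGGGGGG
GGGGGGGG
After op 5 paint(1,5,K):
GGGGGGRG
GGRGGKGG
GGGGGWGG
GGGGGGGG
GGGGGGGG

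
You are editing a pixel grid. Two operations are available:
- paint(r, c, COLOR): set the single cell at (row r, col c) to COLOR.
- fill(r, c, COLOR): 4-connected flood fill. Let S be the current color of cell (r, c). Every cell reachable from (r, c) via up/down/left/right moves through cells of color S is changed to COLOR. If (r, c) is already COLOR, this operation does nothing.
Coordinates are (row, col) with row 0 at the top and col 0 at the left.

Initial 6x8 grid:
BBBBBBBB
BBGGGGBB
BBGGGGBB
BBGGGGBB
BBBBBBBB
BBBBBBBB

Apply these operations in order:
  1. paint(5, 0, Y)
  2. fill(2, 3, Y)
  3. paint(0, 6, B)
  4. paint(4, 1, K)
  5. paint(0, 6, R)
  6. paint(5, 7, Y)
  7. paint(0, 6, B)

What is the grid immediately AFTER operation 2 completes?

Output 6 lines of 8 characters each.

Answer: BBBBBBBB
BBYYYYBB
BBYYYYBB
BBYYYYBB
BBBBBBBB
YBBBBBBB

Derivation:
After op 1 paint(5,0,Y):
BBBBBBBB
BBGGGGBB
BBGGGGBB
BBGGGGBB
BBBBBBBB
YBBBBBBB
After op 2 fill(2,3,Y) [12 cells changed]:
BBBBBBBB
BBYYYYBB
BBYYYYBB
BBYYYYBB
BBBBBBBB
YBBBBBBB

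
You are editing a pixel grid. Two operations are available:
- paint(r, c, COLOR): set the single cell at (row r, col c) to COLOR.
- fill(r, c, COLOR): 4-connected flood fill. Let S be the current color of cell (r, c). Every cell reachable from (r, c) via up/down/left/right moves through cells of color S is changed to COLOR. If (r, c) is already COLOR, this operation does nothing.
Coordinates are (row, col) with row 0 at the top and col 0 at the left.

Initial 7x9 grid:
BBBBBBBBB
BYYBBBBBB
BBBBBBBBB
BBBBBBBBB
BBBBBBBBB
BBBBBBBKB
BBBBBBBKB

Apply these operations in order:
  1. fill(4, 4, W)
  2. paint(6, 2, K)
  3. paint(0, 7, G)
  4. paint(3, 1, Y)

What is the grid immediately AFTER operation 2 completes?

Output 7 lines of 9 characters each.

Answer: WWWWWWWWW
WYYWWWWWW
WWWWWWWWW
WWWWWWWWW
WWWWWWWWW
WWWWWWWKW
WWKWWWWKW

Derivation:
After op 1 fill(4,4,W) [59 cells changed]:
WWWWWWWWW
WYYWWWWWW
WWWWWWWWW
WWWWWWWWW
WWWWWWWWW
WWWWWWWKW
WWWWWWWKW
After op 2 paint(6,2,K):
WWWWWWWWW
WYYWWWWWW
WWWWWWWWW
WWWWWWWWW
WWWWWWWWW
WWWWWWWKW
WWKWWWWKW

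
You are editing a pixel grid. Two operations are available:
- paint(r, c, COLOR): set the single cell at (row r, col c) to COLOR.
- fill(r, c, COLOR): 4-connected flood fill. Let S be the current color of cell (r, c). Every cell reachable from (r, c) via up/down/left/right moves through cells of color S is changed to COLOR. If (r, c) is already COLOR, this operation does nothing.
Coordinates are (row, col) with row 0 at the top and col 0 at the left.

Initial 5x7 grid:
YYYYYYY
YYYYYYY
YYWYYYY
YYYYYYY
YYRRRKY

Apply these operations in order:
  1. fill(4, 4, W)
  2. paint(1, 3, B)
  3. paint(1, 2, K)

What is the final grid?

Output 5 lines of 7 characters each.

Answer: YYYYYYY
YYKBYYY
YYWYYYY
YYYYYYY
YYWWWKY

Derivation:
After op 1 fill(4,4,W) [3 cells changed]:
YYYYYYY
YYYYYYY
YYWYYYY
YYYYYYY
YYWWWKY
After op 2 paint(1,3,B):
YYYYYYY
YYYBYYY
YYWYYYY
YYYYYYY
YYWWWKY
After op 3 paint(1,2,K):
YYYYYYY
YYKBYYY
YYWYYYY
YYYYYYY
YYWWWKY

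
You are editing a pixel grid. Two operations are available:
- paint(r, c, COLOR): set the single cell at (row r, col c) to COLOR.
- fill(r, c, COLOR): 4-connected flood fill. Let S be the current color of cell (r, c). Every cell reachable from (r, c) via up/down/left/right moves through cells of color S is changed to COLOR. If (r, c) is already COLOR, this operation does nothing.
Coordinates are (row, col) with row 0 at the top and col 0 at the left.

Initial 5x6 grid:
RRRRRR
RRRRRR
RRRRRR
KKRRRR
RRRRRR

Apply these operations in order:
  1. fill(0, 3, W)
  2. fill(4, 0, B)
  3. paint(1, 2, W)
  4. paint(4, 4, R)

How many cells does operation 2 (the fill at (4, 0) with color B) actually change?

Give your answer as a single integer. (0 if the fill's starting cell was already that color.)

Answer: 28

Derivation:
After op 1 fill(0,3,W) [28 cells changed]:
WWWWWW
WWWWWW
WWWWWW
KKWWWW
WWWWWW
After op 2 fill(4,0,B) [28 cells changed]:
BBBBBB
BBBBBB
BBBBBB
KKBBBB
BBBBBB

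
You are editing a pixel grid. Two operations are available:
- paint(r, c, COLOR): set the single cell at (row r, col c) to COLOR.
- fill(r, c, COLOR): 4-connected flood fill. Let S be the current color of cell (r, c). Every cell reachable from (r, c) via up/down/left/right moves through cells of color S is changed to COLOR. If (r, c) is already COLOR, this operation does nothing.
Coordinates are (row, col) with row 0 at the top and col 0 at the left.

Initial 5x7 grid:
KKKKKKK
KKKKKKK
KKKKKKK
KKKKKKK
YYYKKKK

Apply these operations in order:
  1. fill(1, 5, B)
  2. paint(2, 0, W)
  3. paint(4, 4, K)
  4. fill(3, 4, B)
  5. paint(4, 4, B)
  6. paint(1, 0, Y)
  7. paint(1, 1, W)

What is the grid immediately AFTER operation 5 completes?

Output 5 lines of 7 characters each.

After op 1 fill(1,5,B) [32 cells changed]:
BBBBBBB
BBBBBBB
BBBBBBB
BBBBBBB
YYYBBBB
After op 2 paint(2,0,W):
BBBBBBB
BBBBBBB
WBBBBBB
BBBBBBB
YYYBBBB
After op 3 paint(4,4,K):
BBBBBBB
BBBBBBB
WBBBBBB
BBBBBBB
YYYBKBB
After op 4 fill(3,4,B) [0 cells changed]:
BBBBBBB
BBBBBBB
WBBBBBB
BBBBBBB
YYYBKBB
After op 5 paint(4,4,B):
BBBBBBB
BBBBBBB
WBBBBBB
BBBBBBB
YYYBBBB

Answer: BBBBBBB
BBBBBBB
WBBBBBB
BBBBBBB
YYYBBBB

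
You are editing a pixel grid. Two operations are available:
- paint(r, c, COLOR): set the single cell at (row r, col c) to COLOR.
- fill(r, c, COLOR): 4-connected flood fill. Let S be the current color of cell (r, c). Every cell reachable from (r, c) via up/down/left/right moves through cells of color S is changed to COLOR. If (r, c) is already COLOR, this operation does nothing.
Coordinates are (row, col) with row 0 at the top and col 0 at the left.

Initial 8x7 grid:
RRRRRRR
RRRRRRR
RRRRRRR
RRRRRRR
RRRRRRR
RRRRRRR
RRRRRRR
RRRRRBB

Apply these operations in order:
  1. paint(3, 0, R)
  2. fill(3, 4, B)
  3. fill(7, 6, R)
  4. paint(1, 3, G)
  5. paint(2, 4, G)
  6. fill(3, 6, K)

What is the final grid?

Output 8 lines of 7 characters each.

After op 1 paint(3,0,R):
RRRRRRR
RRRRRRR
RRRRRRR
RRRRRRR
RRRRRRR
RRRRRRR
RRRRRRR
RRRRRBB
After op 2 fill(3,4,B) [54 cells changed]:
BBBBBBB
BBBBBBB
BBBBBBB
BBBBBBB
BBBBBBB
BBBBBBB
BBBBBBB
BBBBBBB
After op 3 fill(7,6,R) [56 cells changed]:
RRRRRRR
RRRRRRR
RRRRRRR
RRRRRRR
RRRRRRR
RRRRRRR
RRRRRRR
RRRRRRR
After op 4 paint(1,3,G):
RRRRRRR
RRRGRRR
RRRRRRR
RRRRRRR
RRRRRRR
RRRRRRR
RRRRRRR
RRRRRRR
After op 5 paint(2,4,G):
RRRRRRR
RRRGRRR
RRRRGRR
RRRRRRR
RRRRRRR
RRRRRRR
RRRRRRR
RRRRRRR
After op 6 fill(3,6,K) [54 cells changed]:
KKKKKKK
KKKGKKK
KKKKGKK
KKKKKKK
KKKKKKK
KKKKKKK
KKKKKKK
KKKKKKK

Answer: KKKKKKK
KKKGKKK
KKKKGKK
KKKKKKK
KKKKKKK
KKKKKKK
KKKKKKK
KKKKKKK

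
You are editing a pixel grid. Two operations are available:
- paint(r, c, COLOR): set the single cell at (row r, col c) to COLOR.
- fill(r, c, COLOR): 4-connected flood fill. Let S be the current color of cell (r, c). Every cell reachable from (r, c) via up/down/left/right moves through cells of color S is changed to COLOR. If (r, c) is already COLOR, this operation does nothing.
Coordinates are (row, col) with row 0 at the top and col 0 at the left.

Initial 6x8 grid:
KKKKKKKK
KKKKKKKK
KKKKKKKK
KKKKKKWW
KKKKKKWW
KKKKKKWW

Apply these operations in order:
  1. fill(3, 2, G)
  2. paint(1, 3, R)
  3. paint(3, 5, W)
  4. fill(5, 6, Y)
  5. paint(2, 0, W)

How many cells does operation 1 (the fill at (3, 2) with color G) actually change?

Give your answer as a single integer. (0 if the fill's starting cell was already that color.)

Answer: 42

Derivation:
After op 1 fill(3,2,G) [42 cells changed]:
GGGGGGGG
GGGGGGGG
GGGGGGGG
GGGGGGWW
GGGGGGWW
GGGGGGWW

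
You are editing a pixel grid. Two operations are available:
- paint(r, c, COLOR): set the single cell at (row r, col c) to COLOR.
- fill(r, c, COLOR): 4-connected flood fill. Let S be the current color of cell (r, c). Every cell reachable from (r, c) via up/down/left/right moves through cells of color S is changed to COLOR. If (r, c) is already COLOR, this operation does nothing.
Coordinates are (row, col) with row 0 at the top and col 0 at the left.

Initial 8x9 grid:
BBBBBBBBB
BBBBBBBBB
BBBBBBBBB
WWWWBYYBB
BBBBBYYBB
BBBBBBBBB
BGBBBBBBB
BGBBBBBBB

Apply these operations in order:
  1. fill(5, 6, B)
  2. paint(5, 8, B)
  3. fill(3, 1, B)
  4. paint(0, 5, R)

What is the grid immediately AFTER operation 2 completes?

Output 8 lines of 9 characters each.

Answer: BBBBBBBBB
BBBBBBBBB
BBBBBBBBB
WWWWBYYBB
BBBBBYYBB
BBBBBBBBB
BGBBBBBBB
BGBBBBBBB

Derivation:
After op 1 fill(5,6,B) [0 cells changed]:
BBBBBBBBB
BBBBBBBBB
BBBBBBBBB
WWWWBYYBB
BBBBBYYBB
BBBBBBBBB
BGBBBBBBB
BGBBBBBBB
After op 2 paint(5,8,B):
BBBBBBBBB
BBBBBBBBB
BBBBBBBBB
WWWWBYYBB
BBBBBYYBB
BBBBBBBBB
BGBBBBBBB
BGBBBBBBB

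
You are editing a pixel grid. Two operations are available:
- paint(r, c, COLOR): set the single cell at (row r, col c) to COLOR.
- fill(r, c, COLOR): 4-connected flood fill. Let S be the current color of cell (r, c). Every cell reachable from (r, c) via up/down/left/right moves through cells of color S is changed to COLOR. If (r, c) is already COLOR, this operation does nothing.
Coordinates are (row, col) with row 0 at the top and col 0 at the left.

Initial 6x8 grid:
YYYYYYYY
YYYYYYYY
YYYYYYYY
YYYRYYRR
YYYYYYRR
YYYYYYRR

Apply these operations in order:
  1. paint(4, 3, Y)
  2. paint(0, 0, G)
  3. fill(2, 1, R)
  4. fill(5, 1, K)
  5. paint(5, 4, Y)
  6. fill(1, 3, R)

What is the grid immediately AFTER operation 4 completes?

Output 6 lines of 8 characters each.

After op 1 paint(4,3,Y):
YYYYYYYY
YYYYYYYY
YYYYYYYY
YYYRYYRR
YYYYYYRR
YYYYYYRR
After op 2 paint(0,0,G):
GYYYYYYY
YYYYYYYY
YYYYYYYY
YYYRYYRR
YYYYYYRR
YYYYYYRR
After op 3 fill(2,1,R) [40 cells changed]:
GRRRRRRR
RRRRRRRR
RRRRRRRR
RRRRRRRR
RRRRRRRR
RRRRRRRR
After op 4 fill(5,1,K) [47 cells changed]:
GKKKKKKK
KKKKKKKK
KKKKKKKK
KKKKKKKK
KKKKKKKK
KKKKKKKK

Answer: GKKKKKKK
KKKKKKKK
KKKKKKKK
KKKKKKKK
KKKKKKKK
KKKKKKKK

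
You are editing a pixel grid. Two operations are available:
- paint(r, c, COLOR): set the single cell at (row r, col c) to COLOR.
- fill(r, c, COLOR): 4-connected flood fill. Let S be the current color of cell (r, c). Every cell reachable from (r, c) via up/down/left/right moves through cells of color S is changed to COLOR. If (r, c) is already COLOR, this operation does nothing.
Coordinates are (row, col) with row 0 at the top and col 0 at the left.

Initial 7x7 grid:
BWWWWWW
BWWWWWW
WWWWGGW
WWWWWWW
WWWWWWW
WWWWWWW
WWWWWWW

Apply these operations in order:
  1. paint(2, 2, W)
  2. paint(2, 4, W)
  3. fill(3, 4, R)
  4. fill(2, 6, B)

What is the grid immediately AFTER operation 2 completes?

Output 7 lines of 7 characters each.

After op 1 paint(2,2,W):
BWWWWWW
BWWWWWW
WWWWGGW
WWWWWWW
WWWWWWW
WWWWWWW
WWWWWWW
After op 2 paint(2,4,W):
BWWWWWW
BWWWWWW
WWWWWGW
WWWWWWW
WWWWWWW
WWWWWWW
WWWWWWW

Answer: BWWWWWW
BWWWWWW
WWWWWGW
WWWWWWW
WWWWWWW
WWWWWWW
WWWWWWW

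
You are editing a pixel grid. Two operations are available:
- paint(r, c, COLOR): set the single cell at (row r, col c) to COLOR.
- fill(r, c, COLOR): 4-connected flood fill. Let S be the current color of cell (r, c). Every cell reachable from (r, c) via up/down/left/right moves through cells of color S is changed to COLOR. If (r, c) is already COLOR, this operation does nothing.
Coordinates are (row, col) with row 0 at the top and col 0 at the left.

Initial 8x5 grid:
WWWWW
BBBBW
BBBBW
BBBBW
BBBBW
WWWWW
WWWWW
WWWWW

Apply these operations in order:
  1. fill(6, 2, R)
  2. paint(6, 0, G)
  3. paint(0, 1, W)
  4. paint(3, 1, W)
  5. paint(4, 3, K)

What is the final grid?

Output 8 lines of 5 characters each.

After op 1 fill(6,2,R) [24 cells changed]:
RRRRR
BBBBR
BBBBR
BBBBR
BBBBR
RRRRR
RRRRR
RRRRR
After op 2 paint(6,0,G):
RRRRR
BBBBR
BBBBR
BBBBR
BBBBR
RRRRR
GRRRR
RRRRR
After op 3 paint(0,1,W):
RWRRR
BBBBR
BBBBR
BBBBR
BBBBR
RRRRR
GRRRR
RRRRR
After op 4 paint(3,1,W):
RWRRR
BBBBR
BBBBR
BWBBR
BBBBR
RRRRR
GRRRR
RRRRR
After op 5 paint(4,3,K):
RWRRR
BBBBR
BBBBR
BWBBR
BBBKR
RRRRR
GRRRR
RRRRR

Answer: RWRRR
BBBBR
BBBBR
BWBBR
BBBKR
RRRRR
GRRRR
RRRRR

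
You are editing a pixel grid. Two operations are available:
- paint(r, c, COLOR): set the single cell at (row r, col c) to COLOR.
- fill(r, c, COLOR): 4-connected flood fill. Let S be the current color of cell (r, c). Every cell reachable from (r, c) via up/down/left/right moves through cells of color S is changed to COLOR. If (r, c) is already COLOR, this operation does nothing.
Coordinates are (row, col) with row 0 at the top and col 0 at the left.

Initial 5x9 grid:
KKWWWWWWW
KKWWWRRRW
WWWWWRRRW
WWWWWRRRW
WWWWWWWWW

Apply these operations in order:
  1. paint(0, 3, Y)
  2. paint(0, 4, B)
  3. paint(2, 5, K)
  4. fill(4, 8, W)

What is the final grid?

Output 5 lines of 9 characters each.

After op 1 paint(0,3,Y):
KKWYWWWWW
KKWWWRRRW
WWWWWRRRW
WWWWWRRRW
WWWWWWWWW
After op 2 paint(0,4,B):
KKWYBWWWW
KKWWWRRRW
WWWWWRRRW
WWWWWRRRW
WWWWWWWWW
After op 3 paint(2,5,K):
KKWYBWWWW
KKWWWRRRW
WWWWWKRRW
WWWWWRRRW
WWWWWWWWW
After op 4 fill(4,8,W) [0 cells changed]:
KKWYBWWWW
KKWWWRRRW
WWWWWKRRW
WWWWWRRRW
WWWWWWWWW

Answer: KKWYBWWWW
KKWWWRRRW
WWWWWKRRW
WWWWWRRRW
WWWWWWWWW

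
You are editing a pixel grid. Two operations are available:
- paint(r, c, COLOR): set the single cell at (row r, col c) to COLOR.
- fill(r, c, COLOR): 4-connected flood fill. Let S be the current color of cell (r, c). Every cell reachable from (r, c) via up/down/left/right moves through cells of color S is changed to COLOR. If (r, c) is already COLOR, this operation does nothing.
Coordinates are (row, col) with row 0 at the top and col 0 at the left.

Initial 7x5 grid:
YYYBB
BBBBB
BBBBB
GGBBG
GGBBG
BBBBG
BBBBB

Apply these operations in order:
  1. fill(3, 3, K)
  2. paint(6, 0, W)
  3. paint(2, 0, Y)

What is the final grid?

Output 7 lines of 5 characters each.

Answer: YYYKK
KKKKK
YKKKK
GGKKG
GGKKG
KKKKG
WKKKK

Derivation:
After op 1 fill(3,3,K) [25 cells changed]:
YYYKK
KKKKK
KKKKK
GGKKG
GGKKG
KKKKG
KKKKK
After op 2 paint(6,0,W):
YYYKK
KKKKK
KKKKK
GGKKG
GGKKG
KKKKG
WKKKK
After op 3 paint(2,0,Y):
YYYKK
KKKKK
YKKKK
GGKKG
GGKKG
KKKKG
WKKKK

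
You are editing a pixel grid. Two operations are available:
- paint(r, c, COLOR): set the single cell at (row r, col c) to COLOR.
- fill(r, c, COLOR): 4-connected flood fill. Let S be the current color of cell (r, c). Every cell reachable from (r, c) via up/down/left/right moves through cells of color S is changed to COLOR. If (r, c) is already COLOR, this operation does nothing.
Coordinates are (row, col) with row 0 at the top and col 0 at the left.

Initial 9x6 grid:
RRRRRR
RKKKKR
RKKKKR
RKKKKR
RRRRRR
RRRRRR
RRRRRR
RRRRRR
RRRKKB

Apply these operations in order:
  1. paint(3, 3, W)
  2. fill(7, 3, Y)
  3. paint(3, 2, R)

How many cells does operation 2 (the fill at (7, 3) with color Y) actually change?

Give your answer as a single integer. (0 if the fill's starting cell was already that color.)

After op 1 paint(3,3,W):
RRRRRR
RKKKKR
RKKKKR
RKKWKR
RRRRRR
RRRRRR
RRRRRR
RRRRRR
RRRKKB
After op 2 fill(7,3,Y) [39 cells changed]:
YYYYYY
YKKKKY
YKKKKY
YKKWKY
YYYYYY
YYYYYY
YYYYYY
YYYYYY
YYYKKB

Answer: 39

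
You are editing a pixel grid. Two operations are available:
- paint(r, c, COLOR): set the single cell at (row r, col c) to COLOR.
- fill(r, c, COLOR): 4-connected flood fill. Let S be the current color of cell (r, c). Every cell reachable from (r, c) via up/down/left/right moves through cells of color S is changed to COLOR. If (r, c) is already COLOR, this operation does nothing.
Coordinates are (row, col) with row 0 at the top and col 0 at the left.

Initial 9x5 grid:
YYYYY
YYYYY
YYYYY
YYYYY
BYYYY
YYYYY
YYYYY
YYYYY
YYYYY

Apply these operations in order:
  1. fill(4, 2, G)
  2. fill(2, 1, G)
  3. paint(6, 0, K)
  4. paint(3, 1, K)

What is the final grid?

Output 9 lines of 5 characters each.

Answer: GGGGG
GGGGG
GGGGG
GKGGG
BGGGG
GGGGG
KGGGG
GGGGG
GGGGG

Derivation:
After op 1 fill(4,2,G) [44 cells changed]:
GGGGG
GGGGG
GGGGG
GGGGG
BGGGG
GGGGG
GGGGG
GGGGG
GGGGG
After op 2 fill(2,1,G) [0 cells changed]:
GGGGG
GGGGG
GGGGG
GGGGG
BGGGG
GGGGG
GGGGG
GGGGG
GGGGG
After op 3 paint(6,0,K):
GGGGG
GGGGG
GGGGG
GGGGG
BGGGG
GGGGG
KGGGG
GGGGG
GGGGG
After op 4 paint(3,1,K):
GGGGG
GGGGG
GGGGG
GKGGG
BGGGG
GGGGG
KGGGG
GGGGG
GGGGG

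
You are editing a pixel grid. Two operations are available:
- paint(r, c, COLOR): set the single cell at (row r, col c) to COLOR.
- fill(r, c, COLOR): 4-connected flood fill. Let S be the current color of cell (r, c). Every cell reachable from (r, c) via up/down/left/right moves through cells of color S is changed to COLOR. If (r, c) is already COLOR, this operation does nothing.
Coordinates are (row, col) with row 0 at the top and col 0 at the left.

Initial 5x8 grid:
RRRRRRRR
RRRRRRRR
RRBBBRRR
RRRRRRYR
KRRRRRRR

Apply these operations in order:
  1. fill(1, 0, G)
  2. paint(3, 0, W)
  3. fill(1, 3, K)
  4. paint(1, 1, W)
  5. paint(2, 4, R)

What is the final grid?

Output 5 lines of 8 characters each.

After op 1 fill(1,0,G) [35 cells changed]:
GGGGGGGG
GGGGGGGG
GGBBBGGG
GGGGGGYG
KGGGGGGG
After op 2 paint(3,0,W):
GGGGGGGG
GGGGGGGG
GGBBBGGG
WGGGGGYG
KGGGGGGG
After op 3 fill(1,3,K) [34 cells changed]:
KKKKKKKK
KKKKKKKK
KKBBBKKK
WKKKKKYK
KKKKKKKK
After op 4 paint(1,1,W):
KKKKKKKK
KWKKKKKK
KKBBBKKK
WKKKKKYK
KKKKKKKK
After op 5 paint(2,4,R):
KKKKKKKK
KWKKKKKK
KKBBRKKK
WKKKKKYK
KKKKKKKK

Answer: KKKKKKKK
KWKKKKKK
KKBBRKKK
WKKKKKYK
KKKKKKKK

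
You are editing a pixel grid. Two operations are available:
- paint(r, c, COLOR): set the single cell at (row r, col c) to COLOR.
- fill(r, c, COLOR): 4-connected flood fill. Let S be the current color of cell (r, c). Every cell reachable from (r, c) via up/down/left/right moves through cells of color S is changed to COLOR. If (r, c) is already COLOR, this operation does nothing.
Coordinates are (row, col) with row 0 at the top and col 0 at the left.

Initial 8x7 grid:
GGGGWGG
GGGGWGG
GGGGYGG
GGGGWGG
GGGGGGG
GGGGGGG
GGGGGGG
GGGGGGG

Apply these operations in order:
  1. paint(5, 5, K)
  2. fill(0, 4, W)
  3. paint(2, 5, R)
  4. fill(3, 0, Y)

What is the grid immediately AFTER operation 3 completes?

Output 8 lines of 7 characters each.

Answer: GGGGWGG
GGGGWGG
GGGGYRG
GGGGWGG
GGGGGGG
GGGGGKG
GGGGGGG
GGGGGGG

Derivation:
After op 1 paint(5,5,K):
GGGGWGG
GGGGWGG
GGGGYGG
GGGGWGG
GGGGGGG
GGGGGKG
GGGGGGG
GGGGGGG
After op 2 fill(0,4,W) [0 cells changed]:
GGGGWGG
GGGGWGG
GGGGYGG
GGGGWGG
GGGGGGG
GGGGGKG
GGGGGGG
GGGGGGG
After op 3 paint(2,5,R):
GGGGWGG
GGGGWGG
GGGGYRG
GGGGWGG
GGGGGGG
GGGGGKG
GGGGGGG
GGGGGGG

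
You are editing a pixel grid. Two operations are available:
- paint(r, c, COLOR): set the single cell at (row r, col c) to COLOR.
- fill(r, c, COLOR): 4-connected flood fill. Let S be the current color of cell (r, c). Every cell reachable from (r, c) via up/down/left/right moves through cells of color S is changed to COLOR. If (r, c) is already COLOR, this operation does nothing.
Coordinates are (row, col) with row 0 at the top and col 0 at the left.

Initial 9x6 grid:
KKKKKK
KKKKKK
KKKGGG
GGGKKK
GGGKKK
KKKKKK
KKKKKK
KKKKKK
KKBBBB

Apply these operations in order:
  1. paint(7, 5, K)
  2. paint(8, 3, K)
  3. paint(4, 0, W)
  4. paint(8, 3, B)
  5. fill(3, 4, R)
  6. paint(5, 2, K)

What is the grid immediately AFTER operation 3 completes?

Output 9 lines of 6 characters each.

Answer: KKKKKK
KKKKKK
KKKGGG
GGGKKK
WGGKKK
KKKKKK
KKKKKK
KKKKKK
KKBKBB

Derivation:
After op 1 paint(7,5,K):
KKKKKK
KKKKKK
KKKGGG
GGGKKK
GGGKKK
KKKKKK
KKKKKK
KKKKKK
KKBBBB
After op 2 paint(8,3,K):
KKKKKK
KKKKKK
KKKGGG
GGGKKK
GGGKKK
KKKKKK
KKKKKK
KKKKKK
KKBKBB
After op 3 paint(4,0,W):
KKKKKK
KKKKKK
KKKGGG
GGGKKK
WGGKKK
KKKKKK
KKKKKK
KKKKKK
KKBKBB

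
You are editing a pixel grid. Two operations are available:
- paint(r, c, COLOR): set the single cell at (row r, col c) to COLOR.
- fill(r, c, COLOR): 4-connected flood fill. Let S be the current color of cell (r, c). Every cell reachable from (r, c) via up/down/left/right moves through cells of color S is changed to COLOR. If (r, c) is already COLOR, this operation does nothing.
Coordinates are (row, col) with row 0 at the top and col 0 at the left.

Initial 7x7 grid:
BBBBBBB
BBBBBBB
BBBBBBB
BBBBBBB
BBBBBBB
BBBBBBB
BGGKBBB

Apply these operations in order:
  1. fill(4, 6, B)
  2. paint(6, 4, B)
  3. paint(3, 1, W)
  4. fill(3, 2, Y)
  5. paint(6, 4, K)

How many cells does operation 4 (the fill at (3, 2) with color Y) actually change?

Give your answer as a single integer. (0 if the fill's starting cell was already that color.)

Answer: 45

Derivation:
After op 1 fill(4,6,B) [0 cells changed]:
BBBBBBB
BBBBBBB
BBBBBBB
BBBBBBB
BBBBBBB
BBBBBBB
BGGKBBB
After op 2 paint(6,4,B):
BBBBBBB
BBBBBBB
BBBBBBB
BBBBBBB
BBBBBBB
BBBBBBB
BGGKBBB
After op 3 paint(3,1,W):
BBBBBBB
BBBBBBB
BBBBBBB
BWBBBBB
BBBBBBB
BBBBBBB
BGGKBBB
After op 4 fill(3,2,Y) [45 cells changed]:
YYYYYYY
YYYYYYY
YYYYYYY
YWYYYYY
YYYYYYY
YYYYYYY
YGGKYYY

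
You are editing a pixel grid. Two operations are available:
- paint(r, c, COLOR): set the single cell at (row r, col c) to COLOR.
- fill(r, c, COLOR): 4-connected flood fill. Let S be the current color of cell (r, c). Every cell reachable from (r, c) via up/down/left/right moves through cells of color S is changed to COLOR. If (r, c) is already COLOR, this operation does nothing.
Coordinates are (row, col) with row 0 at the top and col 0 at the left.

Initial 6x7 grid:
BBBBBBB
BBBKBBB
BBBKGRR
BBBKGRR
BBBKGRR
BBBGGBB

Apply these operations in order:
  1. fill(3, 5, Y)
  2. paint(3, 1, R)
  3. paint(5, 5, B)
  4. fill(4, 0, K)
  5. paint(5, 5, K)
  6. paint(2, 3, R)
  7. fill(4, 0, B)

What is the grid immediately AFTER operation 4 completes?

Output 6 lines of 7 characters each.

After op 1 fill(3,5,Y) [6 cells changed]:
BBBBBBB
BBBKBBB
BBBKGYY
BBBKGYY
BBBKGYY
BBBGGBB
After op 2 paint(3,1,R):
BBBBBBB
BBBKBBB
BBBKGYY
BRBKGYY
BBBKGYY
BBBGGBB
After op 3 paint(5,5,B):
BBBBBBB
BBBKBBB
BBBKGYY
BRBKGYY
BBBKGYY
BBBGGBB
After op 4 fill(4,0,K) [24 cells changed]:
KKKKKKK
KKKKKKK
KKKKGYY
KRKKGYY
KKKKGYY
KKKGGBB

Answer: KKKKKKK
KKKKKKK
KKKKGYY
KRKKGYY
KKKKGYY
KKKGGBB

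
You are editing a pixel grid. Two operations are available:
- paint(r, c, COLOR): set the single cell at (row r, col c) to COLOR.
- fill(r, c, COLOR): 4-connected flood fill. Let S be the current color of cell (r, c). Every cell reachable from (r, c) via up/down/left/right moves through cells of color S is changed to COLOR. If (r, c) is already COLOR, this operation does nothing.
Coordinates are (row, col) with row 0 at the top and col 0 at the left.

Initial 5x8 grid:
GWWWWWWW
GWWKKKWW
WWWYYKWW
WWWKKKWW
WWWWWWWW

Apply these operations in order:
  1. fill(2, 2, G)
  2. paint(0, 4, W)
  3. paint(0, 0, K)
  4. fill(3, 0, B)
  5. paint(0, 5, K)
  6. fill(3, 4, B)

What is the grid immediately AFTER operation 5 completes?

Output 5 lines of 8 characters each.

After op 1 fill(2,2,G) [29 cells changed]:
GGGGGGGG
GGGKKKGG
GGGYYKGG
GGGKKKGG
GGGGGGGG
After op 2 paint(0,4,W):
GGGGWGGG
GGGKKKGG
GGGYYKGG
GGGKKKGG
GGGGGGGG
After op 3 paint(0,0,K):
KGGGWGGG
GGGKKKGG
GGGYYKGG
GGGKKKGG
GGGGGGGG
After op 4 fill(3,0,B) [29 cells changed]:
KBBBWBBB
BBBKKKBB
BBBYYKBB
BBBKKKBB
BBBBBBBB
After op 5 paint(0,5,K):
KBBBWKBB
BBBKKKBB
BBBYYKBB
BBBKKKBB
BBBBBBBB

Answer: KBBBWKBB
BBBKKKBB
BBBYYKBB
BBBKKKBB
BBBBBBBB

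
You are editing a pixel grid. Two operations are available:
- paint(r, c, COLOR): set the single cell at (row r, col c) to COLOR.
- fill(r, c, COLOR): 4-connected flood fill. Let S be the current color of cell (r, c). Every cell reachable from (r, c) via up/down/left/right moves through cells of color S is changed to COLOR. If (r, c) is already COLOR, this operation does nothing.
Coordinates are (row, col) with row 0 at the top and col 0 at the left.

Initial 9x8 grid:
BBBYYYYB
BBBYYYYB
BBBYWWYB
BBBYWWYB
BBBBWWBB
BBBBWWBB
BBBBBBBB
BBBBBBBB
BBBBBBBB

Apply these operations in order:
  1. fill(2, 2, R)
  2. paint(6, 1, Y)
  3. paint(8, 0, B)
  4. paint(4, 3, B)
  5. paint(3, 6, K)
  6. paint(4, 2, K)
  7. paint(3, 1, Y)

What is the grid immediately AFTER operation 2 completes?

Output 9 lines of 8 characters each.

After op 1 fill(2,2,R) [52 cells changed]:
RRRYYYYR
RRRYYYYR
RRRYWWYR
RRRYWWYR
RRRRWWRR
RRRRWWRR
RRRRRRRR
RRRRRRRR
RRRRRRRR
After op 2 paint(6,1,Y):
RRRYYYYR
RRRYYYYR
RRRYWWYR
RRRYWWYR
RRRRWWRR
RRRRWWRR
RYRRRRRR
RRRRRRRR
RRRRRRRR

Answer: RRRYYYYR
RRRYYYYR
RRRYWWYR
RRRYWWYR
RRRRWWRR
RRRRWWRR
RYRRRRRR
RRRRRRRR
RRRRRRRR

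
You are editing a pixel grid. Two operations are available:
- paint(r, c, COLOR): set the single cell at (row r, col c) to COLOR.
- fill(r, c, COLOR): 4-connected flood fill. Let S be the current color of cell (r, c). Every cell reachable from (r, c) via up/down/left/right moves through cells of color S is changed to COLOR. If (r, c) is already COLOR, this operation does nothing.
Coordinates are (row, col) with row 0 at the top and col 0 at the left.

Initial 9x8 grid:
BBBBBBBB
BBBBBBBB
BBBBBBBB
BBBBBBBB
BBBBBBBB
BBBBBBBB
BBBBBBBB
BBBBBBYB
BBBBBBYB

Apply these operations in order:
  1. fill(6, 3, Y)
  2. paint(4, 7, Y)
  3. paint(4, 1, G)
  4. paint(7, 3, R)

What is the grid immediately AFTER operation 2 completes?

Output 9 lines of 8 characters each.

Answer: YYYYYYYY
YYYYYYYY
YYYYYYYY
YYYYYYYY
YYYYYYYY
YYYYYYYY
YYYYYYYY
YYYYYYYY
YYYYYYYY

Derivation:
After op 1 fill(6,3,Y) [70 cells changed]:
YYYYYYYY
YYYYYYYY
YYYYYYYY
YYYYYYYY
YYYYYYYY
YYYYYYYY
YYYYYYYY
YYYYYYYY
YYYYYYYY
After op 2 paint(4,7,Y):
YYYYYYYY
YYYYYYYY
YYYYYYYY
YYYYYYYY
YYYYYYYY
YYYYYYYY
YYYYYYYY
YYYYYYYY
YYYYYYYY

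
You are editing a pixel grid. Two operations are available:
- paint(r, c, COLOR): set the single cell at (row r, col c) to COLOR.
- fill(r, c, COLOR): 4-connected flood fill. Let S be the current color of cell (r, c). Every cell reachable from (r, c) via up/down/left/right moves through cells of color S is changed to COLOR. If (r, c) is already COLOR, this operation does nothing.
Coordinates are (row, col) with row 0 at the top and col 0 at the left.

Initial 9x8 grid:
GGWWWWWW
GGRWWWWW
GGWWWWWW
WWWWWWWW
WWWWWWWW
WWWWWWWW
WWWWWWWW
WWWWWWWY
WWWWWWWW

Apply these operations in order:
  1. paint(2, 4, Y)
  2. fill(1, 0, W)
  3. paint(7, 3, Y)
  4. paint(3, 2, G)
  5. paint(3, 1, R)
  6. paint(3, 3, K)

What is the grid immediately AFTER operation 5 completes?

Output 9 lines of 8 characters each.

Answer: WWWWWWWW
WWRWWWWW
WWWWYWWW
WRGWWWWW
WWWWWWWW
WWWWWWWW
WWWWWWWW
WWWYWWWY
WWWWWWWW

Derivation:
After op 1 paint(2,4,Y):
GGWWWWWW
GGRWWWWW
GGWWYWWW
WWWWWWWW
WWWWWWWW
WWWWWWWW
WWWWWWWW
WWWWWWWY
WWWWWWWW
After op 2 fill(1,0,W) [6 cells changed]:
WWWWWWWW
WWRWWWWW
WWWWYWWW
WWWWWWWW
WWWWWWWW
WWWWWWWW
WWWWWWWW
WWWWWWWY
WWWWWWWW
After op 3 paint(7,3,Y):
WWWWWWWW
WWRWWWWW
WWWWYWWW
WWWWWWWW
WWWWWWWW
WWWWWWWW
WWWWWWWW
WWWYWWWY
WWWWWWWW
After op 4 paint(3,2,G):
WWWWWWWW
WWRWWWWW
WWWWYWWW
WWGWWWWW
WWWWWWWW
WWWWWWWW
WWWWWWWW
WWWYWWWY
WWWWWWWW
After op 5 paint(3,1,R):
WWWWWWWW
WWRWWWWW
WWWWYWWW
WRGWWWWW
WWWWWWWW
WWWWWWWW
WWWWWWWW
WWWYWWWY
WWWWWWWW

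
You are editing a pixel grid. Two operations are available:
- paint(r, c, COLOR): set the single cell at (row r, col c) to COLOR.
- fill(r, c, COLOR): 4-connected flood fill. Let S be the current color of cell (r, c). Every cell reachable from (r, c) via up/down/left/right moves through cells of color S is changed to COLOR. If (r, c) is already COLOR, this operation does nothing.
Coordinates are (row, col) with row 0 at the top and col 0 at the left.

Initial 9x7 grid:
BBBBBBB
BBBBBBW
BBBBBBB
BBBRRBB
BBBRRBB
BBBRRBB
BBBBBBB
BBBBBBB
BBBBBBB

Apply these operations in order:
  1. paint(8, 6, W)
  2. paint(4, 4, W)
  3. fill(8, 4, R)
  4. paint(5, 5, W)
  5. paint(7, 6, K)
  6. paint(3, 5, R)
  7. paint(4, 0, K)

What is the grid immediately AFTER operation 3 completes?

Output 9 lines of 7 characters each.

Answer: RRRRRRR
RRRRRRW
RRRRRRR
RRRRRRR
RRRRWRR
RRRRRRR
RRRRRRR
RRRRRRR
RRRRRRW

Derivation:
After op 1 paint(8,6,W):
BBBBBBB
BBBBBBW
BBBBBBB
BBBRRBB
BBBRRBB
BBBRRBB
BBBBBBB
BBBBBBB
BBBBBBW
After op 2 paint(4,4,W):
BBBBBBB
BBBBBBW
BBBBBBB
BBBRRBB
BBBRWBB
BBBRRBB
BBBBBBB
BBBBBBB
BBBBBBW
After op 3 fill(8,4,R) [55 cells changed]:
RRRRRRR
RRRRRRW
RRRRRRR
RRRRRRR
RRRRWRR
RRRRRRR
RRRRRRR
RRRRRRR
RRRRRRW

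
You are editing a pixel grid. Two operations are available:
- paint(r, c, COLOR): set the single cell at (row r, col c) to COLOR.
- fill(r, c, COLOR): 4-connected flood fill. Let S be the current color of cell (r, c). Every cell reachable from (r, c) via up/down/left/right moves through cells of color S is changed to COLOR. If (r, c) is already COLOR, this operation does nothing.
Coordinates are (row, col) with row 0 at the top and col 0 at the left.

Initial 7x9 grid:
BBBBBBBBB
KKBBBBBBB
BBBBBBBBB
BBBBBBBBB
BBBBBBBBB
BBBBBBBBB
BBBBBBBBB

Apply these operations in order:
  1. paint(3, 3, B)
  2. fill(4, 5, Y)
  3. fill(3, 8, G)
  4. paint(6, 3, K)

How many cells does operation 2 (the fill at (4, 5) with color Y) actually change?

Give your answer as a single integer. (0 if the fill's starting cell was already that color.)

Answer: 61

Derivation:
After op 1 paint(3,3,B):
BBBBBBBBB
KKBBBBBBB
BBBBBBBBB
BBBBBBBBB
BBBBBBBBB
BBBBBBBBB
BBBBBBBBB
After op 2 fill(4,5,Y) [61 cells changed]:
YYYYYYYYY
KKYYYYYYY
YYYYYYYYY
YYYYYYYYY
YYYYYYYYY
YYYYYYYYY
YYYYYYYYY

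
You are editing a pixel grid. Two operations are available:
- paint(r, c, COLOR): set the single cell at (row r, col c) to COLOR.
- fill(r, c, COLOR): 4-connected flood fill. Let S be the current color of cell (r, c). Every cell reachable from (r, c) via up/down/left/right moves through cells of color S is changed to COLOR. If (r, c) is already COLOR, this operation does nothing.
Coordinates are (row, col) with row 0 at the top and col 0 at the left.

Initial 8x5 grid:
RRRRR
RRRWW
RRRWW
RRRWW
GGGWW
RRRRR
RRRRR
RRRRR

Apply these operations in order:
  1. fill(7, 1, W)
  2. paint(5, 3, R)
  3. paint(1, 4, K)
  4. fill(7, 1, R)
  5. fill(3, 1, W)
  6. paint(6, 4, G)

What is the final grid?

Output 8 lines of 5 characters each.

After op 1 fill(7,1,W) [15 cells changed]:
RRRRR
RRRWW
RRRWW
RRRWW
GGGWW
WWWWW
WWWWW
WWWWW
After op 2 paint(5,3,R):
RRRRR
RRRWW
RRRWW
RRRWW
GGGWW
WWWRW
WWWWW
WWWWW
After op 3 paint(1,4,K):
RRRRR
RRRWK
RRRWW
RRRWW
GGGWW
WWWRW
WWWWW
WWWWW
After op 4 fill(7,1,R) [21 cells changed]:
RRRRR
RRRRK
RRRRR
RRRRR
GGGRR
RRRRR
RRRRR
RRRRR
After op 5 fill(3,1,W) [36 cells changed]:
WWWWW
WWWWK
WWWWW
WWWWW
GGGWW
WWWWW
WWWWW
WWWWW
After op 6 paint(6,4,G):
WWWWW
WWWWK
WWWWW
WWWWW
GGGWW
WWWWW
WWWWG
WWWWW

Answer: WWWWW
WWWWK
WWWWW
WWWWW
GGGWW
WWWWW
WWWWG
WWWWW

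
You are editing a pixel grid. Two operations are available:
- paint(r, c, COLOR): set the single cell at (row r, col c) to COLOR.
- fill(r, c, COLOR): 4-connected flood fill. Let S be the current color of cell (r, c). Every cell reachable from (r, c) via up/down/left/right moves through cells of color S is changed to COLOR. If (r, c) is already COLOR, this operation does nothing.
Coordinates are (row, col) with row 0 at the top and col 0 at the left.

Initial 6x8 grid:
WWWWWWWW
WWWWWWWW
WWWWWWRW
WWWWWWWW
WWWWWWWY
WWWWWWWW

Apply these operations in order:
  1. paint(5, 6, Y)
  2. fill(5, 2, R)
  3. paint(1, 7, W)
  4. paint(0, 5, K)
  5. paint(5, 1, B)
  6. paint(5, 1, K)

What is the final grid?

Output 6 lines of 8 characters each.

After op 1 paint(5,6,Y):
WWWWWWWW
WWWWWWWW
WWWWWWRW
WWWWWWWW
WWWWWWWY
WWWWWWYW
After op 2 fill(5,2,R) [44 cells changed]:
RRRRRRRR
RRRRRRRR
RRRRRRRR
RRRRRRRR
RRRRRRRY
RRRRRRYW
After op 3 paint(1,7,W):
RRRRRRRR
RRRRRRRW
RRRRRRRR
RRRRRRRR
RRRRRRRY
RRRRRRYW
After op 4 paint(0,5,K):
RRRRRKRR
RRRRRRRW
RRRRRRRR
RRRRRRRR
RRRRRRRY
RRRRRRYW
After op 5 paint(5,1,B):
RRRRRKRR
RRRRRRRW
RRRRRRRR
RRRRRRRR
RRRRRRRY
RBRRRRYW
After op 6 paint(5,1,K):
RRRRRKRR
RRRRRRRW
RRRRRRRR
RRRRRRRR
RRRRRRRY
RKRRRRYW

Answer: RRRRRKRR
RRRRRRRW
RRRRRRRR
RRRRRRRR
RRRRRRRY
RKRRRRYW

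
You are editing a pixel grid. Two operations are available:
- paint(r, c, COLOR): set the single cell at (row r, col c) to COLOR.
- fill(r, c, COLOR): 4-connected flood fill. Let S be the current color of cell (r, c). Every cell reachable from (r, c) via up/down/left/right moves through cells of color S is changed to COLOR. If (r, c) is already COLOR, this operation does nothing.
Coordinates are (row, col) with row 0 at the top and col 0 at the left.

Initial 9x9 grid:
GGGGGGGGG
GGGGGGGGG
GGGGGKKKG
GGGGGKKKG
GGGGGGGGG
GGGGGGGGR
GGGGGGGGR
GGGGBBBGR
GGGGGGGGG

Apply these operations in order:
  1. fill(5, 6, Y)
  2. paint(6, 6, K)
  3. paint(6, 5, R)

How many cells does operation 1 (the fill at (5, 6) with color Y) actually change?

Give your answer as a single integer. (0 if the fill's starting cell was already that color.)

Answer: 69

Derivation:
After op 1 fill(5,6,Y) [69 cells changed]:
YYYYYYYYY
YYYYYYYYY
YYYYYKKKY
YYYYYKKKY
YYYYYYYYY
YYYYYYYYR
YYYYYYYYR
YYYYBBBYR
YYYYYYYYY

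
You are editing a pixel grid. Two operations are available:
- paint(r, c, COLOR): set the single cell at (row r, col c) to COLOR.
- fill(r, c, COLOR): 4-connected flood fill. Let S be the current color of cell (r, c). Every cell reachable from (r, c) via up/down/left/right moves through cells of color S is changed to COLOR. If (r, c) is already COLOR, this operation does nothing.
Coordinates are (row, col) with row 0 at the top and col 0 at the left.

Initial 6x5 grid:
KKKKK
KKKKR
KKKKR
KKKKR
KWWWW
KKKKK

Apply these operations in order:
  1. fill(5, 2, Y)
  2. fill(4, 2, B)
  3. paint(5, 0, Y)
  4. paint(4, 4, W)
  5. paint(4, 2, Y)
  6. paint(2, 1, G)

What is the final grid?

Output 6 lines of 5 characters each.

After op 1 fill(5,2,Y) [23 cells changed]:
YYYYY
YYYYR
YYYYR
YYYYR
YWWWW
YYYYY
After op 2 fill(4,2,B) [4 cells changed]:
YYYYY
YYYYR
YYYYR
YYYYR
YBBBB
YYYYY
After op 3 paint(5,0,Y):
YYYYY
YYYYR
YYYYR
YYYYR
YBBBB
YYYYY
After op 4 paint(4,4,W):
YYYYY
YYYYR
YYYYR
YYYYR
YBBBW
YYYYY
After op 5 paint(4,2,Y):
YYYYY
YYYYR
YYYYR
YYYYR
YBYBW
YYYYY
After op 6 paint(2,1,G):
YYYYY
YYYYR
YGYYR
YYYYR
YBYBW
YYYYY

Answer: YYYYY
YYYYR
YGYYR
YYYYR
YBYBW
YYYYY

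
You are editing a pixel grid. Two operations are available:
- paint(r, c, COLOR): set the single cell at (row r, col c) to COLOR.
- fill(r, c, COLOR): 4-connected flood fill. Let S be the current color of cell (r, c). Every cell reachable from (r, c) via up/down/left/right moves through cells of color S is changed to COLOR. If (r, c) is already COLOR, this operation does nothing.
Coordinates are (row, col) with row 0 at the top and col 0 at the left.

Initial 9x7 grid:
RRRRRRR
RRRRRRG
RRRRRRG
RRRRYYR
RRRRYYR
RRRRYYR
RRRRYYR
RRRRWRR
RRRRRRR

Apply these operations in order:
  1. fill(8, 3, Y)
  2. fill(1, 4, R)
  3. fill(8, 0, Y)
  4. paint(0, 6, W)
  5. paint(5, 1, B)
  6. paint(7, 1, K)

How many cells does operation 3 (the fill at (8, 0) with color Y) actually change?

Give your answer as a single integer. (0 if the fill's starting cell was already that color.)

After op 1 fill(8,3,Y) [52 cells changed]:
YYYYYYY
YYYYYYG
YYYYYYG
YYYYYYY
YYYYYYY
YYYYYYY
YYYYYYY
YYYYWYY
YYYYYYY
After op 2 fill(1,4,R) [60 cells changed]:
RRRRRRR
RRRRRRG
RRRRRRG
RRRRRRR
RRRRRRR
RRRRRRR
RRRRRRR
RRRRWRR
RRRRRRR
After op 3 fill(8,0,Y) [60 cells changed]:
YYYYYYY
YYYYYYG
YYYYYYG
YYYYYYY
YYYYYYY
YYYYYYY
YYYYYYY
YYYYWYY
YYYYYYY

Answer: 60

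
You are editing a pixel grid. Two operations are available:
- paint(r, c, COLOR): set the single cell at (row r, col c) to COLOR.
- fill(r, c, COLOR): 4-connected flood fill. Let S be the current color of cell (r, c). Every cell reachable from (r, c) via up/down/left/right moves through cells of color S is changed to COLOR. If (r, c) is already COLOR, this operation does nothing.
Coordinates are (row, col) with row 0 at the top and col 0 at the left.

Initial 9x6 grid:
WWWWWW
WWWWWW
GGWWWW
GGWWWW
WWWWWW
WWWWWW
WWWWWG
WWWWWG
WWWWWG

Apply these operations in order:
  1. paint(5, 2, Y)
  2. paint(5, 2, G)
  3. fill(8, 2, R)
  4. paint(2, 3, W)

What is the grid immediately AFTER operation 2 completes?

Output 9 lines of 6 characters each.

Answer: WWWWWW
WWWWWW
GGWWWW
GGWWWW
WWWWWW
WWGWWW
WWWWWG
WWWWWG
WWWWWG

Derivation:
After op 1 paint(5,2,Y):
WWWWWW
WWWWWW
GGWWWW
GGWWWW
WWWWWW
WWYWWW
WWWWWG
WWWWWG
WWWWWG
After op 2 paint(5,2,G):
WWWWWW
WWWWWW
GGWWWW
GGWWWW
WWWWWW
WWGWWW
WWWWWG
WWWWWG
WWWWWG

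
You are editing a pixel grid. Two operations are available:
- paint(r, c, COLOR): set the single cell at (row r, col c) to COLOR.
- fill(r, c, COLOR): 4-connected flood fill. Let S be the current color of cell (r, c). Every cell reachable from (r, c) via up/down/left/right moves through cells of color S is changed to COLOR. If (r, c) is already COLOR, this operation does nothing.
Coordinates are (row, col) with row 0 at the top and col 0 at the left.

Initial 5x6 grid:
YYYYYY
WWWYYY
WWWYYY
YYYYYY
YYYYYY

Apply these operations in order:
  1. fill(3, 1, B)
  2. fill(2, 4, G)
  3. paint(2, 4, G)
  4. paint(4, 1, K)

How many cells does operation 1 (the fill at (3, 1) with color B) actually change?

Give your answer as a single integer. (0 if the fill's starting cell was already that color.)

Answer: 24

Derivation:
After op 1 fill(3,1,B) [24 cells changed]:
BBBBBB
WWWBBB
WWWBBB
BBBBBB
BBBBBB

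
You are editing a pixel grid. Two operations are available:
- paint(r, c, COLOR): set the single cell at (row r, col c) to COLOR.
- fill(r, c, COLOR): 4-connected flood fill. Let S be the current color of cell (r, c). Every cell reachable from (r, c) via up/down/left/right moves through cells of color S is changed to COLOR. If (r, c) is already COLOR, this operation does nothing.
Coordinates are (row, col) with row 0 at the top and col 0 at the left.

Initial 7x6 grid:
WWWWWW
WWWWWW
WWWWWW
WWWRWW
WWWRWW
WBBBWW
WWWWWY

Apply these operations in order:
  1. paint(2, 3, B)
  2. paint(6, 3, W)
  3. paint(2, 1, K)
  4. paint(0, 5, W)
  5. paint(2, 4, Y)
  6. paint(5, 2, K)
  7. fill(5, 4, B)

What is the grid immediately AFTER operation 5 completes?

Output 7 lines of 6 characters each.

Answer: WWWWWW
WWWWWW
WKWBYW
WWWRWW
WWWRWW
WBBBWW
WWWWWY

Derivation:
After op 1 paint(2,3,B):
WWWWWW
WWWWWW
WWWBWW
WWWRWW
WWWRWW
WBBBWW
WWWWWY
After op 2 paint(6,3,W):
WWWWWW
WWWWWW
WWWBWW
WWWRWW
WWWRWW
WBBBWW
WWWWWY
After op 3 paint(2,1,K):
WWWWWW
WWWWWW
WKWBWW
WWWRWW
WWWRWW
WBBBWW
WWWWWY
After op 4 paint(0,5,W):
WWWWWW
WWWWWW
WKWBWW
WWWRWW
WWWRWW
WBBBWW
WWWWWY
After op 5 paint(2,4,Y):
WWWWWW
WWWWWW
WKWBYW
WWWRWW
WWWRWW
WBBBWW
WWWWWY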